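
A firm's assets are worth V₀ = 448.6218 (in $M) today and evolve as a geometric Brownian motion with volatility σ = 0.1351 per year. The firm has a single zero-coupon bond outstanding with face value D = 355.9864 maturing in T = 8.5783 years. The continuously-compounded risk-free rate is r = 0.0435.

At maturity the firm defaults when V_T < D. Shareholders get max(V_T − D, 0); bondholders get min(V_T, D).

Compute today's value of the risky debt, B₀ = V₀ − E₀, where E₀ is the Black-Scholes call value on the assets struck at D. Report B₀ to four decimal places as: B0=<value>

B0=241.5580

d₁ = [ln(V₀/D) + (r + σ²/2)T] / (σ√T)
   = [ln(448.6218/355.9864) + (0.0435 + 0.5·0.1351²)·8.5783] / (0.1351·√8.5783)
   = [0.231288 + 0.451442] / 0.395691 = 1.725411
d₂ = d₁ − σ√T = 1.725411 − 0.395691 = 1.329720
N(d₁) = 0.957773,  N(d₂) = 0.908195,  e^(−rT) = 0.688558
E₀ = V₀·N(d₁) − D·e^(−rT)·N(d₂)
   = 448.6218·0.957773 − 355.9864·0.688558·0.908195 = 207.063815
B₀ = V₀ − E₀ = 448.6218 − 207.063815 = 241.557985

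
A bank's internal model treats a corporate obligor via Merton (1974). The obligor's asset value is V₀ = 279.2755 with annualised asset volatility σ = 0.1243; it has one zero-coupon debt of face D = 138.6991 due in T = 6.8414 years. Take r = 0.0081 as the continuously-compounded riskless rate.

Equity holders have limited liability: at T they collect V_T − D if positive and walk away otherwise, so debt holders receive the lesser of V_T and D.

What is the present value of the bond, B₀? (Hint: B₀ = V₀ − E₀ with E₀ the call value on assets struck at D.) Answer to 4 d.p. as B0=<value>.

d₁ = [ln(V₀/D) + (r + σ²/2)T] / (σ√T)
   = [ln(279.2755/138.6991) + (0.0081 + 0.5·0.1243²)·6.8414] / (0.1243·√6.8414)
   = [0.699892 + 0.108267] / 0.325120 = 2.485725
d₂ = d₁ − σ√T = 2.485725 − 0.325120 = 2.160605
N(d₁) = 0.993536,  N(d₂) = 0.984637,  e^(−rT) = 0.946092
E₀ = V₀·N(d₁) − D·e^(−rT)·N(d₂)
   = 279.2755·0.993536 − 138.6991·0.946092·0.984637 = 148.263985
B₀ = V₀ − E₀ = 279.2755 − 148.263985 = 131.011515

B0=131.0115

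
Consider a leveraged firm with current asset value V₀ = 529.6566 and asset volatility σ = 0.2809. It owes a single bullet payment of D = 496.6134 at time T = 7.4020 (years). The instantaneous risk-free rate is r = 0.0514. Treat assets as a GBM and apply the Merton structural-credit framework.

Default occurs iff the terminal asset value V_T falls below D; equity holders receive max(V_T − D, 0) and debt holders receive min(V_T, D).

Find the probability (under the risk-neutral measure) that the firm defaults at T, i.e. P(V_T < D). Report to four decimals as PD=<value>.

PD=0.4207

d₁ = [ln(V₀/D) + (r + σ²/2)T] / (σ√T)
   = [ln(529.6566/496.6134) + (0.0514 + 0.5·0.2809²)·7.4020] / (0.2809·√7.4020)
   = [0.064417 + 0.672490] / 0.764234 = 0.964242
d₂ = d₁ − σ√T = 0.964242 − 0.764234 = 0.200008
risk-neutral PD = N(−d₂) = N(-0.200008) = 0.420737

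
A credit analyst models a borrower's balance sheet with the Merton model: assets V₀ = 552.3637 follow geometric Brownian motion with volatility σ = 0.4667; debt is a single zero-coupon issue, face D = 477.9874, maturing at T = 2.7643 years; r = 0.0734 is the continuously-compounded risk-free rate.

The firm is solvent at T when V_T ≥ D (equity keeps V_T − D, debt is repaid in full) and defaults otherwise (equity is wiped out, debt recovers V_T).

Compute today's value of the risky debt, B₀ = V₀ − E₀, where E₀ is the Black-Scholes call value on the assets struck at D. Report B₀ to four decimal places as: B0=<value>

B0=315.7924

d₁ = [ln(V₀/D) + (r + σ²/2)T] / (σ√T)
   = [ln(552.3637/477.9874) + (0.0734 + 0.5·0.4667²)·2.7643] / (0.4667·√2.7643)
   = [0.144622 + 0.503944] / 0.775944 = 0.835842
d₂ = d₁ − σ√T = 0.835842 − 0.775944 = 0.059898
N(d₁) = 0.798378,  N(d₂) = 0.523882,  e^(−rT) = 0.816360
E₀ = V₀·N(d₁) − D·e^(−rT)·N(d₂)
   = 552.3637·0.798378 − 477.9874·0.816360·0.523882 = 236.571322
B₀ = V₀ − E₀ = 552.3637 − 236.571322 = 315.792378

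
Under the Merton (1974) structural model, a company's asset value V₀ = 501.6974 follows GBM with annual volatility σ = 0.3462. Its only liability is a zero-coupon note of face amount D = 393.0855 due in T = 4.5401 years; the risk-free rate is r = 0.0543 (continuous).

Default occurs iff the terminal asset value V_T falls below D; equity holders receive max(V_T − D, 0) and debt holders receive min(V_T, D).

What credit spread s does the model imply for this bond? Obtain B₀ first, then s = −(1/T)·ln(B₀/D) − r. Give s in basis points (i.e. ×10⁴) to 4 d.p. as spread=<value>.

spread=326.0393

d₁ = [ln(V₀/D) + (r + σ²/2)T] / (σ√T)
   = [ln(501.6974/393.0855) + (0.0543 + 0.5·0.3462²)·4.5401] / (0.3462·√4.5401)
   = [0.243970 + 0.518603] / 0.737666 = 1.033765
d₂ = d₁ − σ√T = 1.033765 − 0.737666 = 0.296099
N(d₁) = 0.849377,  N(d₂) = 0.616423,  e^(−rT) = 0.781510
E₀ = V₀·N(d₁) − D·e^(−rT)·N(d₂)
   = 501.6974·0.849377 − 393.0855·0.781510·0.616423 = 236.765017
B₀ = V₀ − E₀ = 501.6974 − 236.765017 = 264.932383
spread = −(1/T)·ln(B₀/D) − r = −(1/4.5401)·ln(264.932383/393.0855) − 0.0543 = 0.03260393
in basis points: 0.03260393 × 10⁴ = 326.0393 bp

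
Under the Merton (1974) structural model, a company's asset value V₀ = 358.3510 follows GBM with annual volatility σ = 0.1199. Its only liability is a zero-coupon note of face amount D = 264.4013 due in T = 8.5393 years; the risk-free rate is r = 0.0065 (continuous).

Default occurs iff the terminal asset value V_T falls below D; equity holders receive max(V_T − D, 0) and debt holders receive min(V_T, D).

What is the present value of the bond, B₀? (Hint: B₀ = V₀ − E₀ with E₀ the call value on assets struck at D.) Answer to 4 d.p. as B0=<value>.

B0=241.8944

d₁ = [ln(V₀/D) + (r + σ²/2)T] / (σ√T)
   = [ln(358.3510/264.4013) + (0.0065 + 0.5·0.1199²)·8.5393] / (0.1199·√8.5393)
   = [0.304045 + 0.116886] / 0.350373 = 1.201380
d₂ = d₁ − σ√T = 1.201380 − 0.350373 = 0.851008
N(d₁) = 0.885198,  N(d₂) = 0.802617,  e^(−rT) = 0.946007
E₀ = V₀·N(d₁) − D·e^(−rT)·N(d₂)
   = 358.3510·0.885198 − 264.4013·0.946007·0.802617 = 116.456599
B₀ = V₀ − E₀ = 358.3510 − 116.456599 = 241.894401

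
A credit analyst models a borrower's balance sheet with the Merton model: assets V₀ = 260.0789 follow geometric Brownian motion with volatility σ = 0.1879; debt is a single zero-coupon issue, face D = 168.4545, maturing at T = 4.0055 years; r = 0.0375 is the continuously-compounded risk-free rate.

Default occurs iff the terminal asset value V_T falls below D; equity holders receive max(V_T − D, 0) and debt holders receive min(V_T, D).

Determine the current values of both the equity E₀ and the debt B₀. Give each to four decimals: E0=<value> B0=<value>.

d₁ = [ln(V₀/D) + (r + σ²/2)T] / (σ√T)
   = [ln(260.0789/168.4545) + (0.0375 + 0.5·0.1879²)·4.0055] / (0.1879·√4.0055)
   = [0.434319 + 0.220916] / 0.376058 = 1.742378
d₂ = d₁ − σ√T = 1.742378 − 0.376058 = 1.366319
N(d₁) = 0.959279,  N(d₂) = 0.914081,  e^(−rT) = 0.860530
E₀ = V₀·N(d₁) − D·e^(−rT)·N(d₂)
   = 260.0789·0.959279 − 168.4545·0.860530·0.914081 = 116.982838
B₀ = V₀ − E₀ = 260.0789 − 116.982838 = 143.096062

E0=116.9828 B0=143.0961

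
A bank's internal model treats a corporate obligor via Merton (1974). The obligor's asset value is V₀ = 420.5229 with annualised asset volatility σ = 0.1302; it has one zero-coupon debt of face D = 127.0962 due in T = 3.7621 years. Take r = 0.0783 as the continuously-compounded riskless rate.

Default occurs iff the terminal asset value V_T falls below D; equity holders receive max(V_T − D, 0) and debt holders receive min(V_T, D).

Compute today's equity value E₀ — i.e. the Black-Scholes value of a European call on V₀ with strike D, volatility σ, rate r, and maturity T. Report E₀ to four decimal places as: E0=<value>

E0=325.8553

d₁ = [ln(V₀/D) + (r + σ²/2)T] / (σ√T)
   = [ln(420.5229/127.0962) + (0.0783 + 0.5·0.1302²)·3.7621] / (0.1302·√3.7621)
   = [1.196555 + 0.326460] / 0.252538 = 6.030842
d₂ = d₁ − σ√T = 6.030842 − 0.252538 = 5.778304
N(d₁) = 1.000000,  N(d₂) = 1.000000,  e^(−rT) = 0.744850
E₀ = V₀·N(d₁) − D·e^(−rT)·N(d₂)
   = 420.5229·1.000000 − 127.0962·0.744850·1.000000 = 325.855296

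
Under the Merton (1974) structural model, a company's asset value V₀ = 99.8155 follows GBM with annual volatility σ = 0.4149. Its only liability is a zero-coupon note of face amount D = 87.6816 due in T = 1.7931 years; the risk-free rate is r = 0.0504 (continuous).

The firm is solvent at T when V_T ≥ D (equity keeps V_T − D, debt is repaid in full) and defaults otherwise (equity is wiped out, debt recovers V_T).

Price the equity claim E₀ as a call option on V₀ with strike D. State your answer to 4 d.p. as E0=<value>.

d₁ = [ln(V₀/D) + (r + σ²/2)T] / (σ√T)
   = [ln(99.8155/87.6816) + (0.0504 + 0.5·0.4149²)·1.7931] / (0.4149·√1.7931)
   = [0.129611 + 0.244706] / 0.555579 = 0.673743
d₂ = d₁ − σ√T = 0.673743 − 0.555579 = 0.118165
N(d₁) = 0.749763,  N(d₂) = 0.547031,  e^(−rT) = 0.913591
E₀ = V₀·N(d₁) − D·e^(−rT)·N(d₂)
   = 99.8155·0.749763 − 87.6816·0.913591·0.547031 = 31.017930

E0=31.0179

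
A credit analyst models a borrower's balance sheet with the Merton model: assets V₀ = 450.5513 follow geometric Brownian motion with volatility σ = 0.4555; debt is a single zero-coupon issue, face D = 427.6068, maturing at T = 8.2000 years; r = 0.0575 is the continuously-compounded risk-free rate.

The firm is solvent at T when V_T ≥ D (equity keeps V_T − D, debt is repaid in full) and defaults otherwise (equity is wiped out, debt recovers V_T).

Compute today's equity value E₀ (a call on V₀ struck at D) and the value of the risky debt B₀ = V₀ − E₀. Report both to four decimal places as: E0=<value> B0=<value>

E0=277.7466 B0=172.8047

d₁ = [ln(V₀/D) + (r + σ²/2)T] / (σ√T)
   = [ln(450.5513/427.6068) + (0.0575 + 0.5·0.4555²)·8.2000] / (0.4555·√8.2000)
   = [0.052268 + 1.322169] / 1.304353 = 1.053730
d₂ = d₁ − σ√T = 1.053730 − 1.304353 = -0.250623
N(d₁) = 0.853997,  N(d₂) = 0.401053,  e^(−rT) = 0.624065
E₀ = V₀·N(d₁) − D·e^(−rT)·N(d₂)
   = 450.5513·0.853997 − 427.6068·0.624065·0.401053 = 277.746587
B₀ = V₀ − E₀ = 450.5513 − 277.746587 = 172.804713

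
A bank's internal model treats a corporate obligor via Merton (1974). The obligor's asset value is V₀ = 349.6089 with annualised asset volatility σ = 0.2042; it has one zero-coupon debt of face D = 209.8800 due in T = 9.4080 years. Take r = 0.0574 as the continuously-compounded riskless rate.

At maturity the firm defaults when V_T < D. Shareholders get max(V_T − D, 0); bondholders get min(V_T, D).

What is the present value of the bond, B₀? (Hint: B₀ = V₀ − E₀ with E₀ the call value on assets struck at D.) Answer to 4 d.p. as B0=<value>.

d₁ = [ln(V₀/D) + (r + σ²/2)T] / (σ√T)
   = [ln(349.6089/209.8800) + (0.0574 + 0.5·0.2042²)·9.4080] / (0.2042·√9.4080)
   = [0.510279 + 0.736165] / 0.626332 = 1.990070
d₂ = d₁ − σ√T = 1.990070 − 0.626332 = 1.363739
N(d₁) = 0.976708,  N(d₂) = 0.913675,  e^(−rT) = 0.582737
E₀ = V₀·N(d₁) − D·e^(−rT)·N(d₂)
   = 349.6089·0.976708 − 209.8800·0.582737·0.913675 = 229.719053
B₀ = V₀ − E₀ = 349.6089 − 229.719053 = 119.889847

B0=119.8898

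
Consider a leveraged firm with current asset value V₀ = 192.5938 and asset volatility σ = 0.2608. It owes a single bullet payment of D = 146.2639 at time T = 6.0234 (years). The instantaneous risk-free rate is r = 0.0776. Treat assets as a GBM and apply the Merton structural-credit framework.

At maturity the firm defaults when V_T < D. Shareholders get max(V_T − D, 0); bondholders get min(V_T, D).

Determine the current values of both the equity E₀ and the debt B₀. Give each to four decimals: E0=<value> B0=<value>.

d₁ = [ln(V₀/D) + (r + σ²/2)T] / (σ√T)
   = [ln(192.5938/146.2639) + (0.0776 + 0.5·0.2608²)·6.0234] / (0.2608·√6.0234)
   = [0.275171 + 0.672262] / 0.640071 = 1.480198
d₂ = d₁ − σ√T = 1.480198 − 0.640071 = 0.840126
N(d₁) = 0.930590,  N(d₂) = 0.799581,  e^(−rT) = 0.626619
E₀ = V₀·N(d₁) − D·e^(−rT)·N(d₂)
   = 192.5938·0.930590 − 146.2639·0.626619·0.799581 = 105.942755
B₀ = V₀ − E₀ = 192.5938 − 105.942755 = 86.651045

E0=105.9428 B0=86.6510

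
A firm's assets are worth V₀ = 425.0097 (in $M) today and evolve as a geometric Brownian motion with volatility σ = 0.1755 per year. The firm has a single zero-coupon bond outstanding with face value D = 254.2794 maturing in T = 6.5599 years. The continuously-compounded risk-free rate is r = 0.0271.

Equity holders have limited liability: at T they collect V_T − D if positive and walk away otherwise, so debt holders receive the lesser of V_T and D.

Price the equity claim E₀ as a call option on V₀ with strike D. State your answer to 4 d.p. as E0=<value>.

d₁ = [ln(V₀/D) + (r + σ²/2)T] / (σ√T)
   = [ln(425.0097/254.2794) + (0.0271 + 0.5·0.1755²)·6.5599] / (0.1755·√6.5599)
   = [0.513678 + 0.278797] / 0.449496 = 1.763030
d₂ = d₁ − σ√T = 1.763030 − 0.449496 = 1.313534
N(d₁) = 0.961052,  N(d₂) = 0.905499,  e^(−rT) = 0.837132
E₀ = V₀·N(d₁) − D·e^(−rT)·N(d₂)
   = 425.0097·0.961052 − 254.2794·0.837132·0.905499 = 215.707183

E0=215.7072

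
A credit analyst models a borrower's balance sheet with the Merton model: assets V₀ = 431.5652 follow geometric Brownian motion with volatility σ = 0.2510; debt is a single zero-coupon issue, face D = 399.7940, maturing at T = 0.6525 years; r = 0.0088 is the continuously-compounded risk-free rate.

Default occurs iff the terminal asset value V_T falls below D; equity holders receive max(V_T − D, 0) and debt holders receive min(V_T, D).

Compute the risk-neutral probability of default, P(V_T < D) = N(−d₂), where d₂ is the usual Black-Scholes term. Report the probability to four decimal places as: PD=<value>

PD=0.3805

d₁ = [ln(V₀/D) + (r + σ²/2)T] / (σ√T)
   = [ln(431.5652/399.7940) + (0.0088 + 0.5·0.2510²)·0.6525] / (0.2510·√0.6525)
   = [0.076469 + 0.026296] / 0.202751 = 0.506853
d₂ = d₁ − σ√T = 0.506853 − 0.202751 = 0.304102
risk-neutral PD = N(−d₂) = N(-0.304102) = 0.380525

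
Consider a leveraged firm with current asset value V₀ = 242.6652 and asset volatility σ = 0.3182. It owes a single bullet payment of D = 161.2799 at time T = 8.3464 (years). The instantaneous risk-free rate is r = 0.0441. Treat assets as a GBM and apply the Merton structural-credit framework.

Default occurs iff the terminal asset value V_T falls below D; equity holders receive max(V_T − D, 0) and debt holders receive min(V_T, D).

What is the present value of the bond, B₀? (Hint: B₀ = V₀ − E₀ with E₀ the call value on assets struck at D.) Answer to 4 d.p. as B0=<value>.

d₁ = [ln(V₀/D) + (r + σ²/2)T] / (σ√T)
   = [ln(242.6652/161.2799) + (0.0441 + 0.5·0.3182²)·8.3464] / (0.3182·√8.3464)
   = [0.408541 + 0.790618] / 0.919284 = 1.304449
d₂ = d₁ − σ√T = 1.304449 − 0.919284 = 0.385165
N(d₁) = 0.903960,  N(d₂) = 0.649942,  e^(−rT) = 0.692064
E₀ = V₀·N(d₁) − D·e^(−rT)·N(d₂)
   = 242.6652·0.903960 − 161.2799·0.692064·0.649942 = 146.815551
B₀ = V₀ − E₀ = 242.6652 − 146.815551 = 95.849649

B0=95.8496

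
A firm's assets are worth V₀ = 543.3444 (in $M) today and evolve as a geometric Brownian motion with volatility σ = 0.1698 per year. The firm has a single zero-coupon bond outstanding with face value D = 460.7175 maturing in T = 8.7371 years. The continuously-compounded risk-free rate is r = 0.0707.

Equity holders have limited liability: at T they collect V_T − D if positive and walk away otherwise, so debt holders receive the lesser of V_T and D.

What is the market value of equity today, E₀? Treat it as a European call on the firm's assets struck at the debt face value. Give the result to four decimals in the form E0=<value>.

d₁ = [ln(V₀/D) + (r + σ²/2)T] / (σ√T)
   = [ln(543.3444/460.7175) + (0.0707 + 0.5·0.1698²)·8.7371] / (0.1698·√8.7371)
   = [0.164958 + 0.743667] / 0.501905 = 1.810354
d₂ = d₁ − σ√T = 1.810354 − 0.501905 = 1.308450
N(d₁) = 0.964880,  N(d₂) = 0.904640,  e^(−rT) = 0.539176
E₀ = V₀·N(d₁) − D·e^(−rT)·N(d₂)
   = 543.3444·0.964880 − 460.7175·0.539176·0.904640 = 299.542313

E0=299.5423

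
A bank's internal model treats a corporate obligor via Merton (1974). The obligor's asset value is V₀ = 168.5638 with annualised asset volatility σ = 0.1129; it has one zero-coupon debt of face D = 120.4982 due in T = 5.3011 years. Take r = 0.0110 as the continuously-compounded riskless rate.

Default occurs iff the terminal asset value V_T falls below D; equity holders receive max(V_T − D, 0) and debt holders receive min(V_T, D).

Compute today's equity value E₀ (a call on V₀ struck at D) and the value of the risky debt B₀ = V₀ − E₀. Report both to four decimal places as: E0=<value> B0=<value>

E0=55.9023 B0=112.6615

d₁ = [ln(V₀/D) + (r + σ²/2)T] / (σ√T)
   = [ln(168.5638/120.4982) + (0.0110 + 0.5·0.1129²)·5.3011] / (0.1129·√5.3011)
   = [0.335679 + 0.092097] / 0.259942 = 1.645660
d₂ = d₁ − σ√T = 1.645660 − 0.259942 = 1.385718
N(d₁) = 0.950083,  N(d₂) = 0.917083,  e^(−rT) = 0.943355
E₀ = V₀·N(d₁) − D·e^(−rT)·N(d₂)
   = 168.5638·0.950083 − 120.4982·0.943355·0.917083 = 55.902326
B₀ = V₀ − E₀ = 168.5638 − 55.902326 = 112.661474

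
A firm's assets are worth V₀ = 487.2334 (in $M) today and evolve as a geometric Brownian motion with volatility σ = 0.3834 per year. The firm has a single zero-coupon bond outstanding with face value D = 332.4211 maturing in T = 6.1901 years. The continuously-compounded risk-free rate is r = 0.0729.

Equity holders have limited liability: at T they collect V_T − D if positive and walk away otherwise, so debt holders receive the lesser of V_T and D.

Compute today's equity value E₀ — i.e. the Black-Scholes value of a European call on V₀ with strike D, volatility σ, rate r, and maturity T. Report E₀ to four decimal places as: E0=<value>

d₁ = [ln(V₀/D) + (r + σ²/2)T] / (σ√T)
   = [ln(487.2334/332.4211) + (0.0729 + 0.5·0.3834²)·6.1901] / (0.3834·√6.1901)
   = [0.382341 + 0.906217] / 0.953896 = 1.350837
d₂ = d₁ − σ√T = 1.350837 − 0.953896 = 0.396941
N(d₁) = 0.911626,  N(d₂) = 0.654295,  e^(−rT) = 0.636826
E₀ = V₀·N(d₁) − D·e^(−rT)·N(d₂)
   = 487.2334·0.911626 − 332.4211·0.636826·0.654295 = 305.664148

E0=305.6641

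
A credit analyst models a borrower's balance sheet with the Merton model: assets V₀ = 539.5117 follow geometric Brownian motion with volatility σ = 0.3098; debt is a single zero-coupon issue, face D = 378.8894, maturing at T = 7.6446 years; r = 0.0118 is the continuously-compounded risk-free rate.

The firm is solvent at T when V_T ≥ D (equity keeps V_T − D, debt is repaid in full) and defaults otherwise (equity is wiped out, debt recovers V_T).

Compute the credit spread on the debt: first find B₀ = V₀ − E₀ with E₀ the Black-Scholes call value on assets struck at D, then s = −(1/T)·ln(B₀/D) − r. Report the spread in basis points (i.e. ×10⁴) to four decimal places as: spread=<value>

d₁ = [ln(V₀/D) + (r + σ²/2)T] / (σ√T)
   = [ln(539.5117/378.8894) + (0.0118 + 0.5·0.3098²)·7.6446] / (0.3098·√7.6446)
   = [0.353420 + 0.457055] / 0.856562 = 0.946196
d₂ = d₁ − σ√T = 0.946196 − 0.856562 = 0.089634
N(d₁) = 0.827976,  N(d₂) = 0.535711,  e^(−rT) = 0.913743
E₀ = V₀·N(d₁) − D·e^(−rT)·N(d₂)
   = 539.5117·0.827976 − 378.8894·0.913743·0.535711 = 261.235459
B₀ = V₀ − E₀ = 539.5117 − 261.235459 = 278.276241
spread = −(1/T)·ln(B₀/D) − r = −(1/7.6446)·ln(278.276241/378.8894) − 0.0118 = 0.02857230
in basis points: 0.02857230 × 10⁴ = 285.7230 bp

spread=285.7230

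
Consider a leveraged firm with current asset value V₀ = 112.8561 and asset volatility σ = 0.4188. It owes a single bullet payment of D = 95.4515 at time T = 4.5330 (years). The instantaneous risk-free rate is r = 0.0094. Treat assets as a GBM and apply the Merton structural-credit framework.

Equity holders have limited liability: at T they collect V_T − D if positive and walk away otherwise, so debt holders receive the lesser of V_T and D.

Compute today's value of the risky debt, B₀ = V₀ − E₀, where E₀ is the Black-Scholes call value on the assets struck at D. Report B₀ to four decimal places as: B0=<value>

B0=66.0852

d₁ = [ln(V₀/D) + (r + σ²/2)T] / (σ√T)
   = [ln(112.8561/95.4515) + (0.0094 + 0.5·0.4188²)·4.5330] / (0.4188·√4.5330)
   = [0.167495 + 0.440139] / 0.891661 = 0.681464
d₂ = d₁ − σ√T = 0.681464 − 0.891661 = -0.210196
N(d₁) = 0.752211,  N(d₂) = 0.416757,  e^(−rT) = 0.958285
E₀ = V₀·N(d₁) − D·e^(−rT)·N(d₂)
   = 112.8561·0.752211 − 95.4515·0.958285·0.416757 = 46.770940
B₀ = V₀ − E₀ = 112.8561 − 46.770940 = 66.085160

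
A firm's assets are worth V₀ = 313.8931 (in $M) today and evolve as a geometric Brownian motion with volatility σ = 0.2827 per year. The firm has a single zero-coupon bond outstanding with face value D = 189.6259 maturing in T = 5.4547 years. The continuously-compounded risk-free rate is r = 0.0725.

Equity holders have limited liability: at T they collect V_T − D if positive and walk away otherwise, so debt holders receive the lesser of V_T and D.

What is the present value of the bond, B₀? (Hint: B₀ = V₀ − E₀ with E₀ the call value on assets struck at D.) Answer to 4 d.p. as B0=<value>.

B0=122.6212

d₁ = [ln(V₀/D) + (r + σ²/2)T] / (σ√T)
   = [ln(313.8931/189.6259) + (0.0725 + 0.5·0.2827²)·5.4547] / (0.2827·√5.4547)
   = [0.503999 + 0.613434] / 0.660254 = 1.692428
d₂ = d₁ − σ√T = 1.692428 − 0.660254 = 1.032174
N(d₁) = 0.954718,  N(d₂) = 0.849005,  e^(−rT) = 0.673366
E₀ = V₀·N(d₁) − D·e^(−rT)·N(d₂)
   = 313.8931·0.954718 − 189.6259·0.673366·0.849005 = 191.271883
B₀ = V₀ − E₀ = 313.8931 − 191.271883 = 122.621217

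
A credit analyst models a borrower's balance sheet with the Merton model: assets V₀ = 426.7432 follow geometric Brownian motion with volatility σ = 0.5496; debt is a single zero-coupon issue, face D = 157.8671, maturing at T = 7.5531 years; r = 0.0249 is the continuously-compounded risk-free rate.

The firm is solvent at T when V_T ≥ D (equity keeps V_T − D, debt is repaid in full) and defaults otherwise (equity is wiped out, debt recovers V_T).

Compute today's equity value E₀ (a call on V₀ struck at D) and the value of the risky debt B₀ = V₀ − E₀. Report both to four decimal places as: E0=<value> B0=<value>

E0=333.4371 B0=93.3061

d₁ = [ln(V₀/D) + (r + σ²/2)T] / (σ√T)
   = [ln(426.7432/157.8671) + (0.0249 + 0.5·0.5496²)·7.5531] / (0.5496·√7.5531)
   = [0.994429 + 1.328817] / 1.510460 = 1.538105
d₂ = d₁ − σ√T = 1.538105 − 1.510460 = 0.027644
N(d₁) = 0.937989,  N(d₂) = 0.511027,  e^(−rT) = 0.828555
E₀ = V₀·N(d₁) − D·e^(−rT)·N(d₂)
   = 426.7432·0.937989 − 157.8671·0.828555·0.511027 = 333.437072
B₀ = V₀ − E₀ = 426.7432 − 333.437072 = 93.306128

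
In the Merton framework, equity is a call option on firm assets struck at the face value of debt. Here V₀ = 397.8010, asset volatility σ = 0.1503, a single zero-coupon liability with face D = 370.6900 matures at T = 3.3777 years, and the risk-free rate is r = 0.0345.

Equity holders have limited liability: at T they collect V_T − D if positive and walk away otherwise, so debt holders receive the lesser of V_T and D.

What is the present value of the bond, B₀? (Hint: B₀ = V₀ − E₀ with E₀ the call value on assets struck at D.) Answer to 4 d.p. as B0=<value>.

B0=315.1408

d₁ = [ln(V₀/D) + (r + σ²/2)T] / (σ√T)
   = [ln(397.8010/370.6900) + (0.0345 + 0.5·0.1503²)·3.3777] / (0.1503·√3.3777)
   = [0.070586 + 0.154682] / 0.276229 = 0.815510
d₂ = d₁ − σ√T = 0.815510 − 0.276229 = 0.539281
N(d₁) = 0.792610,  N(d₂) = 0.705153,  e^(−rT) = 0.890003
E₀ = V₀·N(d₁) − D·e^(−rT)·N(d₂)
   = 397.8010·0.792610 − 370.6900·0.890003·0.705153 = 82.660158
B₀ = V₀ − E₀ = 397.8010 − 82.660158 = 315.140842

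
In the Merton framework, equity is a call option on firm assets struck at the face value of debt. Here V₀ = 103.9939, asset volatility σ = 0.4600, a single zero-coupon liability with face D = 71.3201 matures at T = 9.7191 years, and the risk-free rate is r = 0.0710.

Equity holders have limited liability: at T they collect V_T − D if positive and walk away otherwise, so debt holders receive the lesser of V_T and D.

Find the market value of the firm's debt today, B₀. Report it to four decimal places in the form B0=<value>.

B0=25.7578

d₁ = [ln(V₀/D) + (r + σ²/2)T] / (σ√T)
   = [ln(103.9939/71.3201) + (0.0710 + 0.5·0.4600²)·9.7191] / (0.4600·√9.7191)
   = [0.377154 + 1.718337] / 1.434072 = 1.461218
d₂ = d₁ − σ√T = 1.461218 − 1.434072 = 0.027146
N(d₁) = 0.928022,  N(d₂) = 0.510828,  e^(−rT) = 0.501548
E₀ = V₀·N(d₁) − D·e^(−rT)·N(d₂)
   = 103.9939·0.928022 − 71.3201·0.501548·0.510828 = 78.236082
B₀ = V₀ − E₀ = 103.9939 − 78.236082 = 25.757818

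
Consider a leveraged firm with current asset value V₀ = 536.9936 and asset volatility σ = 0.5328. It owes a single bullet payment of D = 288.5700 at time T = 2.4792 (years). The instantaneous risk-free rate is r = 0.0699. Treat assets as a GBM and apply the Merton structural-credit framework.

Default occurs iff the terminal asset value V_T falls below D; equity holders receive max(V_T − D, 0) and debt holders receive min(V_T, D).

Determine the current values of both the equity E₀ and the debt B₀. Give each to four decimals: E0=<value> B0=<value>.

E0=320.7439 B0=216.2497

d₁ = [ln(V₀/D) + (r + σ²/2)T] / (σ√T)
   = [ln(536.9936/288.5700) + (0.0699 + 0.5·0.5328²)·2.4792] / (0.5328·√2.4792)
   = [0.621048 + 0.525189] / 0.838919 = 1.366326
d₂ = d₁ − σ√T = 1.366326 − 0.838919 = 0.527407
N(d₁) = 0.914082,  N(d₂) = 0.701045,  e^(−rT) = 0.840889
E₀ = V₀·N(d₁) − D·e^(−rT)·N(d₂)
   = 536.9936·0.914082 − 288.5700·0.840889·0.701045 = 320.743887
B₀ = V₀ − E₀ = 536.9936 − 320.743887 = 216.249713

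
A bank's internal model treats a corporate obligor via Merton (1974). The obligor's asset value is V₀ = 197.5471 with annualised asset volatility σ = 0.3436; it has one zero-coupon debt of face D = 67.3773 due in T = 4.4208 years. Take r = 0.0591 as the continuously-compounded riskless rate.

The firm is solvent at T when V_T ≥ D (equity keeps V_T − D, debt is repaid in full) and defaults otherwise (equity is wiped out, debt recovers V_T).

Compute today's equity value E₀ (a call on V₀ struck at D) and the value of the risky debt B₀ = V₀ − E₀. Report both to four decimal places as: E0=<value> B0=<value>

E0=146.5351 B0=51.0120

d₁ = [ln(V₀/D) + (r + σ²/2)T] / (σ√T)
   = [ln(197.5471/67.3773) + (0.0591 + 0.5·0.3436²)·4.4208] / (0.3436·√4.4208)
   = [1.075669 + 0.522231] / 0.722443 = 2.211801
d₂ = d₁ − σ√T = 2.211801 − 0.722443 = 1.489358
N(d₁) = 0.986510,  N(d₂) = 0.931803,  e^(−rT) = 0.770074
E₀ = V₀·N(d₁) − D·e^(−rT)·N(d₂)
   = 197.5471·0.986510 − 67.3773·0.770074·0.931803 = 146.535084
B₀ = V₀ − E₀ = 197.5471 − 146.535084 = 51.012016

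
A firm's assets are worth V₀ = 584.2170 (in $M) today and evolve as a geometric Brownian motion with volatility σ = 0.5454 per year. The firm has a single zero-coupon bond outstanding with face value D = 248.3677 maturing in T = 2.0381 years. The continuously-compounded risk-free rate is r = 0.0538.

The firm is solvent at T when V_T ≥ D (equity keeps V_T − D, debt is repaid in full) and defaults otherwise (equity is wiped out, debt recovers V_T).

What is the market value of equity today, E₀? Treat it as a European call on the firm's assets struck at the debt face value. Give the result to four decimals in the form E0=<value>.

d₁ = [ln(V₀/D) + (r + σ²/2)T] / (σ√T)
   = [ln(584.2170/248.3677) + (0.0538 + 0.5·0.5454²)·2.0381] / (0.5454·√2.0381)
   = [0.855362 + 0.412778] / 0.778624 = 1.628693
d₂ = d₁ − σ√T = 1.628693 − 0.778624 = 0.850069
N(d₁) = 0.948311,  N(d₂) = 0.802357,  e^(−rT) = 0.896148
E₀ = V₀·N(d₁) − D·e^(−rT)·N(d₂)
   = 584.2170·0.948311 − 248.3677·0.896148·0.802357 = 375.435524

E0=375.4355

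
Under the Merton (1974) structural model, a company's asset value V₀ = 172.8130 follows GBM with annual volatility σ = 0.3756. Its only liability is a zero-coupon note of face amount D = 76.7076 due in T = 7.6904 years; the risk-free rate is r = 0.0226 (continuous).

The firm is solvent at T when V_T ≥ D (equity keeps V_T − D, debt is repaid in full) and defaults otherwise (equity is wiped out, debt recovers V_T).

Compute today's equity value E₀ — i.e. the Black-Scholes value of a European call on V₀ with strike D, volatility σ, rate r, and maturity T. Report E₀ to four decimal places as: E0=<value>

d₁ = [ln(V₀/D) + (r + σ²/2)T] / (σ√T)
   = [ln(172.8130/76.7076) + (0.0226 + 0.5·0.3756²)·7.6904] / (0.3756·√7.6904)
   = [0.812209 + 0.716266] / 1.041598 = 1.467433
d₂ = d₁ − σ√T = 1.467433 − 1.041598 = 0.425836
N(d₁) = 0.928871,  N(d₂) = 0.664886,  e^(−rT) = 0.840462
E₀ = V₀·N(d₁) − D·e^(−rT)·N(d₂)
   = 172.8130·0.928871 − 76.7076·0.840462·0.664886 = 117.655852

E0=117.6559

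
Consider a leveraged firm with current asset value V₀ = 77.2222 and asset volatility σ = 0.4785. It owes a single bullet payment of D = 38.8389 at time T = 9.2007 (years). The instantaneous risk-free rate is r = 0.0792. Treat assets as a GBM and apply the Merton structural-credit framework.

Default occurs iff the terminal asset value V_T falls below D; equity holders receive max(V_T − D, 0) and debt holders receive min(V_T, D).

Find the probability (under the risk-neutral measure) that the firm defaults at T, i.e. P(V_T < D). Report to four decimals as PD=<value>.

PD=0.4013

d₁ = [ln(V₀/D) + (r + σ²/2)T] / (σ√T)
   = [ln(77.2222/38.8389) + (0.0792 + 0.5·0.4785²)·9.2007] / (0.4785·√9.2007)
   = [0.687265 + 1.782002] / 1.451418 = 1.701279
d₂ = d₁ − σ√T = 1.701279 − 1.451418 = 0.249862
risk-neutral PD = N(−d₂) = N(-0.249862) = 0.401347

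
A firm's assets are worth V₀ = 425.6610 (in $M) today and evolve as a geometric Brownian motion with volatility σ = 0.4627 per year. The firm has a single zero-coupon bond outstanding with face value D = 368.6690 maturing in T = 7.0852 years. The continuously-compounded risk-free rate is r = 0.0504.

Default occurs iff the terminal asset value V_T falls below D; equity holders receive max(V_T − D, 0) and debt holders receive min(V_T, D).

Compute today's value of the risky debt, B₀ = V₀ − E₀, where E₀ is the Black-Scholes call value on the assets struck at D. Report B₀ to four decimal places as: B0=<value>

B0=172.8574

d₁ = [ln(V₀/D) + (r + σ²/2)T] / (σ√T)
   = [ln(425.6610/368.6690) + (0.0504 + 0.5·0.4627²)·7.0852] / (0.4627·√7.0852)
   = [0.143744 + 1.115534] / 1.231617 = 1.022459
d₂ = d₁ − σ√T = 1.022459 − 1.231617 = -0.209157
N(d₁) = 0.846718,  N(d₂) = 0.417163,  e^(−rT) = 0.699707
E₀ = V₀·N(d₁) − D·e^(−rT)·N(d₂)
   = 425.6610·0.846718 − 368.6690·0.699707·0.417163 = 252.803568
B₀ = V₀ − E₀ = 425.6610 − 252.803568 = 172.857432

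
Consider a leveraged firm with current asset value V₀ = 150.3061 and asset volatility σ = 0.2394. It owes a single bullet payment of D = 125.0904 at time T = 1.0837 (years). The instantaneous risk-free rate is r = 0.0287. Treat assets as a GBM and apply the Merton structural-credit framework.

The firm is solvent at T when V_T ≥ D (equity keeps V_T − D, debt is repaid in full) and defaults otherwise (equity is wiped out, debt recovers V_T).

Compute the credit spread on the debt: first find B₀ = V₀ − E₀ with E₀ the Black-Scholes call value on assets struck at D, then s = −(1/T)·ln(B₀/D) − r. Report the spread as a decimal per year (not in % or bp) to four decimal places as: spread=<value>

d₁ = [ln(V₀/D) + (r + σ²/2)T] / (σ√T)
   = [ln(150.3061/125.0904) + (0.0287 + 0.5·0.2394²)·1.0837] / (0.2394·√1.0837)
   = [0.183637 + 0.062157] / 0.249218 = 0.986263
d₂ = d₁ − σ√T = 0.986263 − 0.249218 = 0.737045
N(d₁) = 0.837998,  N(d₂) = 0.769453,  e^(−rT) = 0.969377
E₀ = V₀·N(d₁) − D·e^(−rT)·N(d₂)
   = 150.3061·0.837998 − 125.0904·0.969377·0.769453 = 32.652614
B₀ = V₀ − E₀ = 150.3061 − 32.652614 = 117.653486
spread = −(1/T)·ln(B₀/D) − r = −(1/1.0837)·ln(117.653486/125.0904) − 0.0287 = 0.02785895

spread=0.0279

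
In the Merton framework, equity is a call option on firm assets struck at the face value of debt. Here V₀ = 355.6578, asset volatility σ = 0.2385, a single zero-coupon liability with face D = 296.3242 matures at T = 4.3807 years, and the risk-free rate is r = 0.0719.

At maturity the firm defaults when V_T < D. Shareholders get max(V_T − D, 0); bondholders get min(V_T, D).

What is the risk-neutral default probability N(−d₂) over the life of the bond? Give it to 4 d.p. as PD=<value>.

PD=0.2275

d₁ = [ln(V₀/D) + (r + σ²/2)T] / (σ√T)
   = [ln(355.6578/296.3242) + (0.0719 + 0.5·0.2385²)·4.3807] / (0.2385·√4.3807)
   = [0.182515 + 0.439564] / 0.499183 = 1.246194
d₂ = d₁ − σ√T = 1.246194 − 0.499183 = 0.747010
risk-neutral PD = N(−d₂) = N(-0.747010) = 0.227529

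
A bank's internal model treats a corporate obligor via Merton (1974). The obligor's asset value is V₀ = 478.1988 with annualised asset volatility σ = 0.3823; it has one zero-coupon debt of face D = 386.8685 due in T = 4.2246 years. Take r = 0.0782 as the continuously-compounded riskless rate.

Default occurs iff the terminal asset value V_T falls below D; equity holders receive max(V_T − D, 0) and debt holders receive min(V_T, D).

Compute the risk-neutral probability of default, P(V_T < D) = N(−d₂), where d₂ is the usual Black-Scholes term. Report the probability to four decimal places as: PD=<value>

PD=0.3831

d₁ = [ln(V₀/D) + (r + σ²/2)T] / (σ√T)
   = [ln(478.1988/386.8685) + (0.0782 + 0.5·0.3823²)·4.2246] / (0.3823·√4.2246)
   = [0.211942 + 0.639083] / 0.785773 = 1.083042
d₂ = d₁ − σ√T = 1.083042 − 0.785773 = 0.297269
risk-neutral PD = N(−d₂) = N(-0.297269) = 0.383131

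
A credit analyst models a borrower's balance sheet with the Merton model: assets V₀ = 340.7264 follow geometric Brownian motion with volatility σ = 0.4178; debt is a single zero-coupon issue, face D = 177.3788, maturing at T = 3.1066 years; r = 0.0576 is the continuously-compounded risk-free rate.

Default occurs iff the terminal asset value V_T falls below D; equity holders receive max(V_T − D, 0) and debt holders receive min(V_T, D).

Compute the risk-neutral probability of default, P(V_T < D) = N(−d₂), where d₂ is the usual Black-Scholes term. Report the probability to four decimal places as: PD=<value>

PD=0.2232

d₁ = [ln(V₀/D) + (r + σ²/2)T] / (σ√T)
   = [ln(340.7264/177.3788) + (0.0576 + 0.5·0.4178²)·3.1066] / (0.4178·√3.1066)
   = [0.652792 + 0.450079] / 0.736395 = 1.497662
d₂ = d₁ − σ√T = 1.497662 − 0.736395 = 0.761267
risk-neutral PD = N(−d₂) = N(-0.761267) = 0.223249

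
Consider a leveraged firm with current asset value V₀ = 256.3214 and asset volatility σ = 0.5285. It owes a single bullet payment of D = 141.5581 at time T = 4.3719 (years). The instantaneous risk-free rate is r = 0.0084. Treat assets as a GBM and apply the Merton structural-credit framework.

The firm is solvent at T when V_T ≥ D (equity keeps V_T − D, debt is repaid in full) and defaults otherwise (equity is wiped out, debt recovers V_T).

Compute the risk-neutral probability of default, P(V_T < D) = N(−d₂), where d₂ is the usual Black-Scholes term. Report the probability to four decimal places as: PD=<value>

d₁ = [ln(V₀/D) + (r + σ²/2)T] / (σ√T)
   = [ln(256.3214/141.5581) + (0.0084 + 0.5·0.5285²)·4.3719] / (0.5285·√4.3719)
   = [0.593722 + 0.647287] / 1.105045 = 1.123038
d₂ = d₁ − σ√T = 1.123038 − 1.105045 = 0.017993
risk-neutral PD = N(−d₂) = N(-0.017993) = 0.492822

PD=0.4928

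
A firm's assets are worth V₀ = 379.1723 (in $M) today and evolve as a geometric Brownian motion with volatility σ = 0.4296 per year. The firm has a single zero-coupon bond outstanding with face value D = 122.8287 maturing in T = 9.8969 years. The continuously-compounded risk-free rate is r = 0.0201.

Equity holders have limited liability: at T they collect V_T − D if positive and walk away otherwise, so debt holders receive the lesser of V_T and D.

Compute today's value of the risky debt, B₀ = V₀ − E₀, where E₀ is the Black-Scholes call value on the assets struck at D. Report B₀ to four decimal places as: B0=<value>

B0=80.9057

d₁ = [ln(V₀/D) + (r + σ²/2)T] / (σ√T)
   = [ln(379.1723/122.8287) + (0.0201 + 0.5·0.4296²)·9.8969] / (0.4296·√9.8969)
   = [1.127200 + 1.112195] / 1.351493 = 1.656978
d₂ = d₁ − σ√T = 1.656978 − 1.351493 = 0.305485
N(d₁) = 0.951238,  N(d₂) = 0.620002,  e^(−rT) = 0.819609
E₀ = V₀·N(d₁) − D·e^(−rT)·N(d₂)
   = 379.1723·0.951238 − 122.8287·0.819609·0.620002 = 298.266614
B₀ = V₀ − E₀ = 379.1723 − 298.266614 = 80.905686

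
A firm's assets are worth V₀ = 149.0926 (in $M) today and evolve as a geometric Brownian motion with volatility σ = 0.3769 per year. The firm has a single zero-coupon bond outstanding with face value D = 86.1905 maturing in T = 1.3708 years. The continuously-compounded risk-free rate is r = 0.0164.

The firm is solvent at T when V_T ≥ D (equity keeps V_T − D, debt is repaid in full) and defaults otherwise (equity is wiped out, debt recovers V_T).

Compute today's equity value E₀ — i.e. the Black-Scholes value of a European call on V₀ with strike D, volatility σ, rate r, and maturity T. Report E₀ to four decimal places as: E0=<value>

d₁ = [ln(V₀/D) + (r + σ²/2)T] / (σ√T)
   = [ln(149.0926/86.1905) + (0.0164 + 0.5·0.3769²)·1.3708] / (0.3769·√1.3708)
   = [0.548008 + 0.119845] / 0.441279 = 1.513447
d₂ = d₁ − σ√T = 1.513447 − 0.441279 = 1.072168
N(d₁) = 0.934917,  N(d₂) = 0.858178,  e^(−rT) = 0.977770
E₀ = V₀·N(d₁) − D·e^(−rT)·N(d₂)
   = 149.0926·0.934917 − 86.1905·0.977770·0.858178 = 67.066731

E0=67.0667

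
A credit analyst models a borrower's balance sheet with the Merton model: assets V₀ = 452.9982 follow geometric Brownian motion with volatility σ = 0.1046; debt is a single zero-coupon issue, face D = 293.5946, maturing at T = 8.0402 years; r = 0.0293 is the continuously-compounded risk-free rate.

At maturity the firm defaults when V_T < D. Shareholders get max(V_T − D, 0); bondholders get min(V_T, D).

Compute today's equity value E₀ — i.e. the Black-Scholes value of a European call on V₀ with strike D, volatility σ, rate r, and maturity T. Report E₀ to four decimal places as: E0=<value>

E0=221.4210

d₁ = [ln(V₀/D) + (r + σ²/2)T] / (σ√T)
   = [ln(452.9982/293.5946) + (0.0293 + 0.5·0.1046²)·8.0402] / (0.1046·√8.0402)
   = [0.433688 + 0.279562] / 0.296596 = 2.404790
d₂ = d₁ − σ√T = 2.404790 − 0.296596 = 2.108194
N(d₁) = 0.991909,  N(d₂) = 0.982493,  e^(−rT) = 0.790114
E₀ = V₀·N(d₁) − D·e^(−rT)·N(d₂)
   = 452.9982·0.991909 − 293.5946·0.790114·0.982493 = 221.420979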